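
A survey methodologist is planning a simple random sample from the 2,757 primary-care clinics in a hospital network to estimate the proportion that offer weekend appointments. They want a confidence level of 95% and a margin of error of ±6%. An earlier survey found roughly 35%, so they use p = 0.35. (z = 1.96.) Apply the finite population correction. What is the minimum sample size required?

Unadjusted: n₀ = 1.96² × 0.35 × 0.65 / 0.060² ≈ 242.77, so n₀ = 243.
Finite population correction with N = 2,757: n = n₀ / (1 + (n₀−1)/N) = 243 / (1 + 242/2757) = 243 / 1.0878 ≈ 223.39.
Rounding up, n = 224.

224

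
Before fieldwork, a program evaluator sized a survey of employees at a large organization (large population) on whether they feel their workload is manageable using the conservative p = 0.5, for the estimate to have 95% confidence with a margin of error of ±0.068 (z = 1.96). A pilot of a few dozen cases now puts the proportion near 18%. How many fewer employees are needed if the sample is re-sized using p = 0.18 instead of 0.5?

85

Conservative (p = 0.5): n = 1.96² × 0.25 / 0.068² ≈ 207.70 → 208.
Using p = 0.18: p(1−p) = 0.1476, so n = 1.96² × 0.1476 / 0.068² ≈ 122.63 → 123.
Reduction: 208 − 123 = 85.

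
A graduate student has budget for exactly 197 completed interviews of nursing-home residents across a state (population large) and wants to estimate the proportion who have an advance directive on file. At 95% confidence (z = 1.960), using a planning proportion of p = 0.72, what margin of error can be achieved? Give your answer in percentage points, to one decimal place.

6.3

SE(p̂) = √[p(1−p)/n] = √[0.2016/197] = 0.03199.
E = z × SE = 1.960 × 0.03199 = 0.06270, or 6.3 percentage points.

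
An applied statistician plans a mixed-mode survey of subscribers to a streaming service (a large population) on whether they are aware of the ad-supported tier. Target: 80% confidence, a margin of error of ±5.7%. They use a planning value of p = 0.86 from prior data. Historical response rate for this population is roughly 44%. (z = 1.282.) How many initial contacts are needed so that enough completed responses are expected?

139

Completed interviews needed: n₀ = 1.282² × 0.1204 / 0.057² ≈ 60.90 → 61.
At a 44% response rate, contacts needed = 61 / 0.44 ≈ 138.64 → 139.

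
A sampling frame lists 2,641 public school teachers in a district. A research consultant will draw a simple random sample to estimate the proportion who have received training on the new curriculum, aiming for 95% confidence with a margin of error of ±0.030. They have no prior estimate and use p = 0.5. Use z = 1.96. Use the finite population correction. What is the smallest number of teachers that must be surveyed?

761

Unadjusted: n₀ = 1.96² × 0.50 × 0.50 / 0.030² ≈ 1067.11, so n₀ = 1068.
Finite population correction with N = 2,641: n = n₀ / (1 + (n₀−1)/N) = 1068 / (1 + 1067/2641) = 1068 / 1.4040 ≈ 760.68.
Rounding up, n = 761.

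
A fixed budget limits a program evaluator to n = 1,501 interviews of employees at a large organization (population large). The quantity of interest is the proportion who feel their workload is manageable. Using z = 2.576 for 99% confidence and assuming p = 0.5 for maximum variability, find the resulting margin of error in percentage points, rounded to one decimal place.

3.3

SE(p̂) = √[p(1−p)/n] = √[0.2500/1501] = 0.01291.
E = z × SE = 2.576 × 0.01291 = 0.03324, or 3.3 percentage points.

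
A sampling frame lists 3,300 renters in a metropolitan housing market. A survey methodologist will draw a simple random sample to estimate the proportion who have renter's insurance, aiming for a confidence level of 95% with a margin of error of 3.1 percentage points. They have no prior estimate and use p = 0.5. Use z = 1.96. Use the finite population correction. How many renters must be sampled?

Unadjusted: n₀ = 1.96² × 0.50 × 0.50 / 0.031² ≈ 999.38, so n₀ = 1000.
Finite population correction with N = 3,300: n = n₀ / (1 + (n₀−1)/N) = 1000 / (1 + 999/3300) = 1000 / 1.3027 ≈ 767.62.
Rounding up, n = 768.

768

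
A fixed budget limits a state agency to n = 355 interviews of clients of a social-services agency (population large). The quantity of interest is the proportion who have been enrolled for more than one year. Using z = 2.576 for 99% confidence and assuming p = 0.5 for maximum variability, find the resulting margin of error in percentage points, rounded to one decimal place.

6.8

SE(p̂) = √[p(1−p)/n] = √[0.2500/355] = 0.02654.
E = z × SE = 2.576 × 0.02654 = 0.06836, or 6.8 percentage points.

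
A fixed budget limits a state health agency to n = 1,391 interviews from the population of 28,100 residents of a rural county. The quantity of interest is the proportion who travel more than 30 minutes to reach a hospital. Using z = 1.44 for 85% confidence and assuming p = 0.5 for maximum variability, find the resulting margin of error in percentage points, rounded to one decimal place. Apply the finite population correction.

1.9

Finite-population factor: (N−n)/(N−1) = (28100−1391)/(28100−1) = 0.9505.
SE(p̂) = √[p(1−p)/n · (N−n)/(N−1)] = √[0.2500/1391 × 0.9505] = 0.01307.
E = z × SE = 1.44 × 0.01307 = 0.01882 ≈ 1.9 percentage points.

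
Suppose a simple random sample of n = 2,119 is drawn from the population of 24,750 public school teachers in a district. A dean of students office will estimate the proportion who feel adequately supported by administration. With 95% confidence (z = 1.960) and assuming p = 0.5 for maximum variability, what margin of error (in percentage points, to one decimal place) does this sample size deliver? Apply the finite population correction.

Finite-population factor: (N−n)/(N−1) = (24750−2119)/(24750−1) = 0.9144.
SE(p̂) = √[p(1−p)/n · (N−n)/(N−1)] = √[0.2500/2119 × 0.9144] = 0.01039.
E = z × SE = 1.960 × 0.01039 = 0.02036 ≈ 2.0 percentage points.

2.0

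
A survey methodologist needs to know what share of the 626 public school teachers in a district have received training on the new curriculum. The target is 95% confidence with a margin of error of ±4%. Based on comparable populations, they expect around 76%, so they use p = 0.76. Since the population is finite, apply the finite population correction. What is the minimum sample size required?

For 95% confidence, z = 1.96.
Unadjusted: n₀ = 1.96² × 0.76 × 0.24 / 0.040² ≈ 437.94, so n₀ = 438.
Finite population correction with N = 626: n = n₀ / (1 + (n₀−1)/N) = 438 / (1 + 437/626) = 438 / 1.6981 ≈ 257.94.
Rounding up, n = 258.

258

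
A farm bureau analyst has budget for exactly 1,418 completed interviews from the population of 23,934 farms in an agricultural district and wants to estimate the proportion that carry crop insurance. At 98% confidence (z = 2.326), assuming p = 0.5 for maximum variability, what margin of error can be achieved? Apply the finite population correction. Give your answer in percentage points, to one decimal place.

3.0

Finite-population factor: (N−n)/(N−1) = (23934−1418)/(23934−1) = 0.9408.
SE(p̂) = √[p(1−p)/n · (N−n)/(N−1)] = √[0.2500/1418 × 0.9408] = 0.01288.
E = z × SE = 2.326 × 0.01288 = 0.02996 ≈ 3.0 percentage points.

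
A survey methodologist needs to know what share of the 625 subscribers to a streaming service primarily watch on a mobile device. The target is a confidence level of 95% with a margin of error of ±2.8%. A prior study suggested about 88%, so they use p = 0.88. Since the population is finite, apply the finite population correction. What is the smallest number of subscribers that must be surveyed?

For 95% confidence, z = 1.960.
Unadjusted: n₀ = 1.960² × 0.88 × 0.12 / 0.028² ≈ 517.44, so n₀ = 518.
Finite population correction with N = 625: n = n₀ / (1 + (n₀−1)/N) = 518 / (1 + 517/625) = 518 / 1.8272 ≈ 283.49.
Rounding up, n = 284.

284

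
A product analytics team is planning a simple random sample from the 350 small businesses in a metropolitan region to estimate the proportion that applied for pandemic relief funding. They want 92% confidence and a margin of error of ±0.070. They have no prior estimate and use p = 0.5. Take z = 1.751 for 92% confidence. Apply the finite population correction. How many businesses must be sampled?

109

Unadjusted: n₀ = 1.751² × 0.50 × 0.50 / 0.070² ≈ 156.43, so n₀ = 157.
Finite population correction with N = 350: n = n₀ / (1 + (n₀−1)/N) = 157 / (1 + 156/350) = 157 / 1.4457 ≈ 108.60.
Rounding up, n = 109.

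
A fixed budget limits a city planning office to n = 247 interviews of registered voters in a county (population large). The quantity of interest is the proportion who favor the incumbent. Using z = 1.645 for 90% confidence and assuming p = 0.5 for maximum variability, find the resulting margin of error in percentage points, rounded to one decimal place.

5.2

SE(p̂) = √[p(1−p)/n] = √[0.2500/247] = 0.03181.
E = z × SE = 1.645 × 0.03181 = 0.05233, or 5.2 percentage points.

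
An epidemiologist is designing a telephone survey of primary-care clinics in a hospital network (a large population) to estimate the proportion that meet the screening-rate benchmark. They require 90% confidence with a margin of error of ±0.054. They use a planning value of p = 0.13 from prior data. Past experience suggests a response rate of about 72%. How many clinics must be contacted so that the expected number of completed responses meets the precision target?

146

For 90% confidence, z = 1.645.
Completed interviews needed: n₀ = 1.645² × 0.1131 / 0.054² ≈ 104.96 → 105.
At a 72% response rate, contacts needed = 105 / 0.72 ≈ 145.83 → 146.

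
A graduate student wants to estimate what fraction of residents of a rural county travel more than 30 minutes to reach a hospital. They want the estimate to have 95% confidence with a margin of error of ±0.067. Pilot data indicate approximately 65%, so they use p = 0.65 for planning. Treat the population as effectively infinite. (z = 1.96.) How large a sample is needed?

195

With p = 0.65, p(1−p) = 0.2275.
n = z²·p(1−p)/E² = 1.96² × 0.2275 / 0.067² = 3.8416 × 0.2275 / 0.004489 ≈ 194.69.
Rounding up gives n = 195.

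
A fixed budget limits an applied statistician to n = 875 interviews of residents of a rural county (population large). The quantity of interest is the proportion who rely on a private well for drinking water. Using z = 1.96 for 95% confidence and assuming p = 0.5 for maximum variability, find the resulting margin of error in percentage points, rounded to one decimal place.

3.3

SE(p̂) = √[p(1−p)/n] = √[0.2500/875] = 0.01690.
E = z × SE = 1.96 × 0.01690 = 0.03313, or 3.3 percentage points.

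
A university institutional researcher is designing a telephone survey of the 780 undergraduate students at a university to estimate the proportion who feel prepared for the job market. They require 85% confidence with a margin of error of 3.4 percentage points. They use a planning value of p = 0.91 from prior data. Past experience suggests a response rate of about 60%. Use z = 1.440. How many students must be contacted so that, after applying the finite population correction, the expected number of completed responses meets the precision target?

207

Completed interviews needed (unadjusted): n₀ = 1.440² × 0.0819 / 0.034² ≈ 146.91 → 147.
FPC for N = 780: n = 147 / (1 + 146/780) = 147 / 1.1872 ≈ 123.82 → 124.
At a 60% response rate, contacts needed = 124 / 0.60 ≈ 206.67 → 207.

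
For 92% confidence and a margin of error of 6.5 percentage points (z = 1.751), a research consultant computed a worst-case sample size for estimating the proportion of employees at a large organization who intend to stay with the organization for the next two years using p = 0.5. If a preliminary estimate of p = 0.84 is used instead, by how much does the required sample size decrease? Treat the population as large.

84

Conservative (p = 0.5): n = 1.751² × 0.25 / 0.065² ≈ 181.42 → 182.
Using p = 0.84: p(1−p) = 0.1344, so n = 1.751² × 0.1344 / 0.065² ≈ 97.53 → 98.
Reduction: 182 − 98 = 84.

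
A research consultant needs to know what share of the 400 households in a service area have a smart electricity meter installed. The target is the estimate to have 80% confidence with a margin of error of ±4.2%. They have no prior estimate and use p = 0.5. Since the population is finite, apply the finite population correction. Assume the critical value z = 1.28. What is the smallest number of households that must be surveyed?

148

Unadjusted: n₀ = 1.28² × 0.50 × 0.50 / 0.042² ≈ 232.20, so n₀ = 233.
Finite population correction with N = 400: n = n₀ / (1 + (n₀−1)/N) = 233 / (1 + 232/400) = 233 / 1.5800 ≈ 147.47.
Rounding up, n = 148.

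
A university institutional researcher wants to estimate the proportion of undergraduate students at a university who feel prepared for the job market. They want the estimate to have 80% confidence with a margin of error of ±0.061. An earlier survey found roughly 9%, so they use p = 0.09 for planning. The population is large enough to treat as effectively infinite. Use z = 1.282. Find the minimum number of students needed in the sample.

37

With p = 0.09, p(1−p) = 0.0819.
n = z²·p(1−p)/E² = 1.282² × 0.0819 / 0.061² = 1.6435 × 0.0819 / 0.003721 ≈ 36.17.
Rounding up gives n = 37.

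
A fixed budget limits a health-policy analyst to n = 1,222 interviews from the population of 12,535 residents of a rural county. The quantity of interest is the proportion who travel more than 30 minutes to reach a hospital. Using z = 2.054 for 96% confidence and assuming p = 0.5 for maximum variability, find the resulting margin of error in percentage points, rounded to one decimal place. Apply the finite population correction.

2.8

Finite-population factor: (N−n)/(N−1) = (12535−1222)/(12535−1) = 0.9026.
SE(p̂) = √[p(1−p)/n · (N−n)/(N−1)] = √[0.2500/1222 × 0.9026] = 0.01359.
E = z × SE = 2.054 × 0.01359 = 0.02791 ≈ 2.8 percentage points.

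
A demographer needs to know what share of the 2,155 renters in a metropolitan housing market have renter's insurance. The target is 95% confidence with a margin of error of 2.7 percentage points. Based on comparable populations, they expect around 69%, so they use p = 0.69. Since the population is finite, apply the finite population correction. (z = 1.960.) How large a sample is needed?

Unadjusted: n₀ = 1.960² × 0.69 × 0.31 / 0.027² ≈ 1127.19, so n₀ = 1128.
Finite population correction with N = 2,155: n = n₀ / (1 + (n₀−1)/N) = 1128 / (1 + 1127/2155) = 1128 / 1.5230 ≈ 740.66.
Rounding up, n = 741.

741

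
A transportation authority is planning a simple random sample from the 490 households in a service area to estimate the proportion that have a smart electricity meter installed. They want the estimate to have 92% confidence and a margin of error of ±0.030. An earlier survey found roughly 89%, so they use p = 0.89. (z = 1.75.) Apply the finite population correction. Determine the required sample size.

Unadjusted: n₀ = 1.75² × 0.89 × 0.11 / 0.030² ≈ 333.13, so n₀ = 334.
Finite population correction with N = 490: n = n₀ / (1 + (n₀−1)/N) = 334 / (1 + 333/490) = 334 / 1.6796 ≈ 198.86.
Rounding up, n = 199.

199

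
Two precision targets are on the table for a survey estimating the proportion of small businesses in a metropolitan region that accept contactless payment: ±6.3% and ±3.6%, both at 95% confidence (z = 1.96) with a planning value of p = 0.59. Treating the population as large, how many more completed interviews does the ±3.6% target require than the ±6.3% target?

483

At ±6.3%: n = 1.96² × 0.2419 / 0.063² ≈ 234.14 → 235.
At ±3.6%: n = 1.96² × 0.2419 / 0.036² ≈ 717.04 → 718.
Additional respondents: 718 − 235 = 483.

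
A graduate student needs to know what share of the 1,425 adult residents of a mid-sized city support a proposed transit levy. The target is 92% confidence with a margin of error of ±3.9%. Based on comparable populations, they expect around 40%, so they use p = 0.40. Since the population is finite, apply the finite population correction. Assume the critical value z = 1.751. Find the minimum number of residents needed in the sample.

Unadjusted: n₀ = 1.751² × 0.40 × 0.60 / 0.039² ≈ 483.79, so n₀ = 484.
Finite population correction with N = 1,425: n = n₀ / (1 + (n₀−1)/N) = 484 / (1 + 483/1425) = 484 / 1.3389 ≈ 361.48.
Rounding up, n = 362.

362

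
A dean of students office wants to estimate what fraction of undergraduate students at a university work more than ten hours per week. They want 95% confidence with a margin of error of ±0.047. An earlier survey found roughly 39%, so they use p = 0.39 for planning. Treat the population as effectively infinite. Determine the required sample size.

414

For 95% confidence, z = 1.960.
With p = 0.39, p(1−p) = 0.2379.
n = z²·p(1−p)/E² = 1.960² × 0.2379 / 0.047² = 3.8416 × 0.2379 / 0.002209 ≈ 413.72.
Rounding up gives n = 414.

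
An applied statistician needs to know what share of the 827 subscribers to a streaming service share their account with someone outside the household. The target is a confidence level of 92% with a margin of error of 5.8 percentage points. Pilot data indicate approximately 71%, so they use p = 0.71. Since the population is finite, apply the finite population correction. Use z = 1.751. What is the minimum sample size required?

Unadjusted: n₀ = 1.751² × 0.71 × 0.29 / 0.058² ≈ 187.66, so n₀ = 188.
Finite population correction with N = 827: n = n₀ / (1 + (n₀−1)/N) = 188 / (1 + 187/827) = 188 / 1.2261 ≈ 153.33.
Rounding up, n = 154.

154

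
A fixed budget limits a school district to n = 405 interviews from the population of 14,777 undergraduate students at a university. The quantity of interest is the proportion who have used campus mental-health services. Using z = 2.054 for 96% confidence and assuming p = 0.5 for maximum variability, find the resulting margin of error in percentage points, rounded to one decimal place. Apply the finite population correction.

Finite-population factor: (N−n)/(N−1) = (14777−405)/(14777−1) = 0.9727.
SE(p̂) = √[p(1−p)/n · (N−n)/(N−1)] = √[0.2500/405 × 0.9727] = 0.02450.
E = z × SE = 2.054 × 0.02450 = 0.05033 ≈ 5.0 percentage points.

5.0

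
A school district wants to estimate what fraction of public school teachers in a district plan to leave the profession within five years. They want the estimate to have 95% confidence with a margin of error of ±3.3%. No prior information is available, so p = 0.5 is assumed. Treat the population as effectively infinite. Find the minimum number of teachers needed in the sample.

882

For 95% confidence, z = 1.960.
With p = 0.5, p(1−p) = 0.25.
n = z²·p(1−p)/E² = 1.960² × 0.2500 / 0.033² = 3.8416 × 0.2500 / 0.001089 ≈ 881.91.
Rounding up gives n = 882.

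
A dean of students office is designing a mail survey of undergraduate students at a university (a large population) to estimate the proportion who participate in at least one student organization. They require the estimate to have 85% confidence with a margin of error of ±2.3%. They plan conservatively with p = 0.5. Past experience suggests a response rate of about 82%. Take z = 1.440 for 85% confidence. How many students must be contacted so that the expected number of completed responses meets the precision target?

1196

Completed interviews needed: n₀ = 1.440² × 0.2500 / 0.023² ≈ 979.96 → 980.
At an 82% response rate, contacts needed = 980 / 0.82 ≈ 1195.12 → 1196.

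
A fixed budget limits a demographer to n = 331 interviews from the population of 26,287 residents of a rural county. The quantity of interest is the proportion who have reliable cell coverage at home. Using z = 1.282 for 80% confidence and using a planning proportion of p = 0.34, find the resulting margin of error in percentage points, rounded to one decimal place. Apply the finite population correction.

Finite-population factor: (N−n)/(N−1) = (26287−331)/(26287−1) = 0.9874.
SE(p̂) = √[p(1−p)/n · (N−n)/(N−1)] = √[0.2244/331 × 0.9874] = 0.02587.
E = z × SE = 1.282 × 0.02587 = 0.03317 ≈ 3.3 percentage points.

3.3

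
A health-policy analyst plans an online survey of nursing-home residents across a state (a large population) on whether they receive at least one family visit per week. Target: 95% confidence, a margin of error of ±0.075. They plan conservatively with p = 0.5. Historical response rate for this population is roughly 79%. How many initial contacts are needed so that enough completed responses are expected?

217

For 95% confidence, z = 1.96.
Completed interviews needed: n₀ = 1.96² × 0.2500 / 0.075² ≈ 170.74 → 171.
At a 79% response rate, contacts needed = 171 / 0.79 ≈ 216.46 → 217.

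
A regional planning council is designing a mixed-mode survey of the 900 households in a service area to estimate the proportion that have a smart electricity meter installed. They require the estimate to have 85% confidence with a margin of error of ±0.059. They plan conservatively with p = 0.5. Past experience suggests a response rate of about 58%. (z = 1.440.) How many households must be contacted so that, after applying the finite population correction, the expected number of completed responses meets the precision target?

221

Completed interviews needed (unadjusted): n₀ = 1.440² × 0.2500 / 0.059² ≈ 148.92 → 149.
FPC for N = 900: n = 149 / (1 + 148/900) = 149 / 1.1644 ≈ 127.96 → 128.
At a 58% response rate, contacts needed = 128 / 0.58 ≈ 220.69 → 221.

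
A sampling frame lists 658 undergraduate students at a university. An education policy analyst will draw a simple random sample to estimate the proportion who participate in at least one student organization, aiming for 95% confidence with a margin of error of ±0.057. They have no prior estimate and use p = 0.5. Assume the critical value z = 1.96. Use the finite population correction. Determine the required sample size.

Unadjusted: n₀ = 1.96² × 0.50 × 0.50 / 0.057² ≈ 295.60, so n₀ = 296.
Finite population correction with N = 658: n = n₀ / (1 + (n₀−1)/N) = 296 / (1 + 295/658) = 296 / 1.4483 ≈ 204.37.
Rounding up, n = 205.

205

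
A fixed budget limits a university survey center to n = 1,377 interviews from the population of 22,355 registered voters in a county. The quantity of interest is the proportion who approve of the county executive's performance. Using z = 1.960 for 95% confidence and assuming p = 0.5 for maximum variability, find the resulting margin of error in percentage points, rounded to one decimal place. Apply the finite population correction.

Finite-population factor: (N−n)/(N−1) = (22355−1377)/(22355−1) = 0.9384.
SE(p̂) = √[p(1−p)/n · (N−n)/(N−1)] = √[0.2500/1377 × 0.9384] = 0.01305.
E = z × SE = 1.960 × 0.01305 = 0.02558 ≈ 2.6 percentage points.

2.6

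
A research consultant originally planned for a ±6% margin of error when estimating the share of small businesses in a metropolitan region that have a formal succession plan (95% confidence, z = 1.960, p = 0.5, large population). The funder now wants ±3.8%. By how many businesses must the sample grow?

At ±6%: n = 1.960² × 0.2500 / 0.060² ≈ 266.78 → 267.
At ±3.8%: n = 1.960² × 0.2500 / 0.038² ≈ 665.10 → 666.
Additional respondents: 666 − 267 = 399.

399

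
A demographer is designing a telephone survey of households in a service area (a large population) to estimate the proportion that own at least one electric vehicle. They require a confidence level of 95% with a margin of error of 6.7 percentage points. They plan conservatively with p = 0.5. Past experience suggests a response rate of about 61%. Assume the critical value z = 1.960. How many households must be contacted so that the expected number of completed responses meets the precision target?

Completed interviews needed: n₀ = 1.960² × 0.2500 / 0.067² ≈ 213.95 → 214.
At a 61% response rate, contacts needed = 214 / 0.61 ≈ 350.82 → 351.

351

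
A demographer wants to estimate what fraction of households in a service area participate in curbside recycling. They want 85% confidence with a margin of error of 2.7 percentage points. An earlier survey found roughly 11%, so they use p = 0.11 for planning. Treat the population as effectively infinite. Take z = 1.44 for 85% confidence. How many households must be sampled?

With p = 0.11, p(1−p) = 0.0979.
n = z²·p(1−p)/E² = 1.44² × 0.0979 / 0.027² = 2.0736 × 0.0979 / 0.000729 ≈ 278.47.
Rounding up gives n = 279.

279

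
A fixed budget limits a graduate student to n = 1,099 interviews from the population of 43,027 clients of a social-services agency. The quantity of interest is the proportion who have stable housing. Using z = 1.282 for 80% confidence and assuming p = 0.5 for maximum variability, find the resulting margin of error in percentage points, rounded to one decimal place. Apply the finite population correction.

1.9

Finite-population factor: (N−n)/(N−1) = (43027−1099)/(43027−1) = 0.9745.
SE(p̂) = √[p(1−p)/n · (N−n)/(N−1)] = √[0.2500/1099 × 0.9745] = 0.01489.
E = z × SE = 1.282 × 0.01489 = 0.01909 ≈ 1.9 percentage points.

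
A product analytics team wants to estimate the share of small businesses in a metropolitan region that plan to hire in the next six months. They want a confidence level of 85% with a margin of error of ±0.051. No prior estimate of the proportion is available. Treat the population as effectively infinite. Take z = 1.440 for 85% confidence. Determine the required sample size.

With no prior estimate, use p = 0.5, giving p(1−p) = 0.25.
n = z²·p(1−p)/E² = 1.440² × 0.2500 / 0.051² = 2.0736 × 0.2500 / 0.002601 ≈ 199.31.
Rounding up gives n = 200.

200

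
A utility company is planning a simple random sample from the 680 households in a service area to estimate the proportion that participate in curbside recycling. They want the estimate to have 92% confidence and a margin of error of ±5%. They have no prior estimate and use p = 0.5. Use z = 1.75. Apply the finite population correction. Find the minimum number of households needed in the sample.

Unadjusted: n₀ = 1.75² × 0.50 × 0.50 / 0.050² ≈ 306.25, so n₀ = 307.
Finite population correction with N = 680: n = n₀ / (1 + (n₀−1)/N) = 307 / (1 + 306/680) = 307 / 1.4500 ≈ 211.72.
Rounding up, n = 212.

212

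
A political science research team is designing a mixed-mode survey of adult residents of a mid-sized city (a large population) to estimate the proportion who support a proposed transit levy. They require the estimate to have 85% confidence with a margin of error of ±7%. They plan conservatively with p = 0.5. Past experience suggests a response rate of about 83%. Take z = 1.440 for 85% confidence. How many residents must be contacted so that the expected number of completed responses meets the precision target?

Completed interviews needed: n₀ = 1.440² × 0.2500 / 0.070² ≈ 105.80 → 106.
At an 83% response rate, contacts needed = 106 / 0.83 ≈ 127.71 → 128.

128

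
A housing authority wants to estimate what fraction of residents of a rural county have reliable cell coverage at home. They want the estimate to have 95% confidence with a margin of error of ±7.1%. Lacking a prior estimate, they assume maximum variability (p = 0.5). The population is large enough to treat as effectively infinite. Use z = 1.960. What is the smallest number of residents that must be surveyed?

With p = 0.5, p(1−p) = 0.25.
n = z²·p(1−p)/E² = 1.960² × 0.2500 / 0.071² = 3.8416 × 0.2500 / 0.005041 ≈ 190.52.
Rounding up gives n = 191.

191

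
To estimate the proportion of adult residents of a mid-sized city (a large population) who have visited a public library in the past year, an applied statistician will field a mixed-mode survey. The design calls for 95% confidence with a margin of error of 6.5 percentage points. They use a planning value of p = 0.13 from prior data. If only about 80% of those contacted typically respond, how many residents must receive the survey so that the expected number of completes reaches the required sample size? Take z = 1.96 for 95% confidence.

129

Completed interviews needed: n₀ = 1.96² × 0.1131 / 0.065² ≈ 102.84 → 103.
At an 80% response rate, contacts needed = 103 / 0.80 ≈ 128.75 → 129.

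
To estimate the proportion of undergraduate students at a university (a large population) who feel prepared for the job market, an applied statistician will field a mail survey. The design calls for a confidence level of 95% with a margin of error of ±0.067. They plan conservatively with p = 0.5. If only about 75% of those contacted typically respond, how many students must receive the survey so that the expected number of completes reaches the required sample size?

For 95% confidence, z = 1.96.
Completed interviews needed: n₀ = 1.96² × 0.2500 / 0.067² ≈ 213.95 → 214.
At a 75% response rate, contacts needed = 214 / 0.75 ≈ 285.33 → 286.

286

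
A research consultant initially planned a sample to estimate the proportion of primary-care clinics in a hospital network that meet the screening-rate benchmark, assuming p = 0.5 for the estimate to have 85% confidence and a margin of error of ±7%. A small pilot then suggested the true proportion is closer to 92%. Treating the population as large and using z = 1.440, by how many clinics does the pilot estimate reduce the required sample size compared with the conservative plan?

Conservative (p = 0.5): n = 1.440² × 0.25 / 0.070² ≈ 105.80 → 106.
Using p = 0.92: p(1−p) = 0.0736, so n = 1.440² × 0.0736 / 0.070² ≈ 31.15 → 32.
Reduction: 106 − 32 = 74.

74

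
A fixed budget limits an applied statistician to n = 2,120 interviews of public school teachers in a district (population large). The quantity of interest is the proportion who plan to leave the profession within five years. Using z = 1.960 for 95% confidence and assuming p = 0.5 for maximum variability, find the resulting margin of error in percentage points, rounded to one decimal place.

SE(p̂) = √[p(1−p)/n] = √[0.2500/2120] = 0.01086.
E = z × SE = 1.960 × 0.01086 = 0.02128, or 2.1 percentage points.

2.1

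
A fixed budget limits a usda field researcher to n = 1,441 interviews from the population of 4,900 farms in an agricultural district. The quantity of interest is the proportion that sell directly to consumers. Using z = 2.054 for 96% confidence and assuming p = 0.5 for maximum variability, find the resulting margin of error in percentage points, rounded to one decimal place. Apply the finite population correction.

2.3

Finite-population factor: (N−n)/(N−1) = (4900−1441)/(4900−1) = 0.7061.
SE(p̂) = √[p(1−p)/n · (N−n)/(N−1)] = √[0.2500/1441 × 0.7061] = 0.01107.
E = z × SE = 2.054 × 0.01107 = 0.02273 ≈ 2.3 percentage points.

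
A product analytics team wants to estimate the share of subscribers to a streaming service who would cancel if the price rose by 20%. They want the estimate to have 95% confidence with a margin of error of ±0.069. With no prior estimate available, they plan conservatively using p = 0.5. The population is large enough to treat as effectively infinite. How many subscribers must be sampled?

For 95% confidence, z = 1.960.
With p = 0.5, p(1−p) = 0.25.
n = z²·p(1−p)/E² = 1.960² × 0.2500 / 0.069² = 3.8416 × 0.2500 / 0.004761 ≈ 201.72.
Rounding up gives n = 202.

202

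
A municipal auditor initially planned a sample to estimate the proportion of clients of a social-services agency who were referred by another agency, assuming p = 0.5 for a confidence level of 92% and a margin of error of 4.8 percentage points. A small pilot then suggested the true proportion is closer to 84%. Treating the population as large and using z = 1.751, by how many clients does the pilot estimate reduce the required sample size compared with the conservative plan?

Conservative (p = 0.5): n = 1.751² × 0.25 / 0.048² ≈ 332.68 → 333.
Using p = 0.84: p(1−p) = 0.1344, so n = 1.751² × 0.1344 / 0.048² ≈ 178.85 → 179.
Reduction: 333 − 179 = 154.

154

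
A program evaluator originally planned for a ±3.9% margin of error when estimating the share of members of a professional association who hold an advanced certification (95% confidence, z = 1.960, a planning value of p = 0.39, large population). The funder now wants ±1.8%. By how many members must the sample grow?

At ±3.9%: n = 1.960² × 0.2379 / 0.039² ≈ 600.87 → 601.
At ±1.8%: n = 1.960² × 0.2379 / 0.018² ≈ 2820.73 → 2821.
Additional respondents: 2821 − 601 = 2220.

2220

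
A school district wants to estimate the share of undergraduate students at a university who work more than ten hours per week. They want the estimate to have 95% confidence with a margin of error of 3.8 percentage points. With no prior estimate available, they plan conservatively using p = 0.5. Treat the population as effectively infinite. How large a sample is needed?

For 95% confidence, z = 1.960.
With p = 0.5, p(1−p) = 0.25.
n = z²·p(1−p)/E² = 1.960² × 0.2500 / 0.038² = 3.8416 × 0.2500 / 0.001444 ≈ 665.10.
Rounding up gives n = 666.

666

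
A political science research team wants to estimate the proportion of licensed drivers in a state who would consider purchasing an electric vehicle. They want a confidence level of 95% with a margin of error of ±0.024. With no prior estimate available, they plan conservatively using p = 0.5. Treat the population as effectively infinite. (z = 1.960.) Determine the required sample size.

With p = 0.5, p(1−p) = 0.25.
n = z²·p(1−p)/E² = 1.960² × 0.2500 / 0.024² = 3.8416 × 0.2500 / 0.000576 ≈ 1667.36.
Rounding up gives n = 1668.

1668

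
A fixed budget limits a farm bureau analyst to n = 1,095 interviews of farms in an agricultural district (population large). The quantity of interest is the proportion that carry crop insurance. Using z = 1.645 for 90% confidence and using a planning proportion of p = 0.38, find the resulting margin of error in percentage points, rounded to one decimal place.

2.4

SE(p̂) = √[p(1−p)/n] = √[0.2356/1095] = 0.01467.
E = z × SE = 1.645 × 0.01467 = 0.02413, or 2.4 percentage points.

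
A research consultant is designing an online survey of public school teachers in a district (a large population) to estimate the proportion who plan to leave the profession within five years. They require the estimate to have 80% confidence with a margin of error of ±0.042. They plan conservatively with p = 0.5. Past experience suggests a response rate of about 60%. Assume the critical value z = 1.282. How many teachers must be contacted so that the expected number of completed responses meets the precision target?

389

Completed interviews needed: n₀ = 1.282² × 0.2500 / 0.042² ≈ 232.93 → 233.
At a 60% response rate, contacts needed = 233 / 0.60 ≈ 388.33 → 389.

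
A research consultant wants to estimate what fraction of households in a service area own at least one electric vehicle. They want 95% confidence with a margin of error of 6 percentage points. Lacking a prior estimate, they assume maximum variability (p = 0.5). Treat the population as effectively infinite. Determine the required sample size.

For 95% confidence, z = 1.960.
With p = 0.5, p(1−p) = 0.25.
n = z²·p(1−p)/E² = 1.960² × 0.2500 / 0.060² = 3.8416 × 0.2500 / 0.003600 ≈ 266.78.
Rounding up gives n = 267.

267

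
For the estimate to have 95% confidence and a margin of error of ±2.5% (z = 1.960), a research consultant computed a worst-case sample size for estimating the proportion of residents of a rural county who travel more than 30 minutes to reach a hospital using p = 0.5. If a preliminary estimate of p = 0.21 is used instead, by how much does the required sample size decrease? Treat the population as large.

Conservative (p = 0.5): n = 1.960² × 0.25 / 0.025² ≈ 1536.64 → 1537.
Using p = 0.21: p(1−p) = 0.1659, so n = 1.960² × 0.1659 / 0.025² ≈ 1019.71 → 1020.
Reduction: 1537 − 1020 = 517.

517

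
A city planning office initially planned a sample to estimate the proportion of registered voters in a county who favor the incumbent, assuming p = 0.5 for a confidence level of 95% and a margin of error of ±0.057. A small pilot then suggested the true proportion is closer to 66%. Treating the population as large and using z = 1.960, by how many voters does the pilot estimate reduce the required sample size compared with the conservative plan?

30

Conservative (p = 0.5): n = 1.960² × 0.25 / 0.057² ≈ 295.60 → 296.
Using p = 0.66: p(1−p) = 0.2244, so n = 1.960² × 0.2244 / 0.057² ≈ 265.33 → 266.
Reduction: 296 − 266 = 30.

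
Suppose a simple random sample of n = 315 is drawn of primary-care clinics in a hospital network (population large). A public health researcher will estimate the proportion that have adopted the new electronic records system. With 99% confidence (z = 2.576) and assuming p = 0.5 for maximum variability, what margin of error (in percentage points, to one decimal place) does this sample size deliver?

SE(p̂) = √[p(1−p)/n] = √[0.2500/315] = 0.02817.
E = z × SE = 2.576 × 0.02817 = 0.07257, or 7.3 percentage points.

7.3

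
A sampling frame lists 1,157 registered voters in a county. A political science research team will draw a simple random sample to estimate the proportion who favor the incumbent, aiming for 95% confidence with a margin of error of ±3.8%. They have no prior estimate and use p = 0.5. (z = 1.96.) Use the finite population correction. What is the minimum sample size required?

Unadjusted: n₀ = 1.96² × 0.50 × 0.50 / 0.038² ≈ 665.10, so n₀ = 666.
Finite population correction with N = 1,157: n = n₀ / (1 + (n₀−1)/N) = 666 / (1 + 665/1157) = 666 / 1.5748 ≈ 422.92.
Rounding up, n = 423.

423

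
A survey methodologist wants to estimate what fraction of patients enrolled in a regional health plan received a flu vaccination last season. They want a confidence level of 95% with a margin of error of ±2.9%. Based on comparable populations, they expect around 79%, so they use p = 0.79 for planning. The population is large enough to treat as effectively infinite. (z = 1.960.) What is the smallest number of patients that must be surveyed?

With p = 0.79, p(1−p) = 0.1659.
n = z²·p(1−p)/E² = 1.960² × 0.1659 / 0.029² = 3.8416 × 0.1659 / 0.000841 ≈ 757.81.
Rounding up gives n = 758.

758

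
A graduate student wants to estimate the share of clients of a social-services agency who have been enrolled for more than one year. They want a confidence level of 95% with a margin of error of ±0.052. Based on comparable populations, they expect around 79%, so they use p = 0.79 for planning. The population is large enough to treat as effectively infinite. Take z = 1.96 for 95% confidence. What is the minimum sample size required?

236

With p = 0.79, p(1−p) = 0.1659.
n = z²·p(1−p)/E² = 1.96² × 0.1659 / 0.052² = 3.8416 × 0.1659 / 0.002704 ≈ 235.70.
Rounding up gives n = 236.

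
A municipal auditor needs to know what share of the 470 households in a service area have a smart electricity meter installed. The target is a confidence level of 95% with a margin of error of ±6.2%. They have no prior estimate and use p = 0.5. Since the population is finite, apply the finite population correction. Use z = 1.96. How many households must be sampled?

164

Unadjusted: n₀ = 1.96² × 0.50 × 0.50 / 0.062² ≈ 249.84, so n₀ = 250.
Finite population correction with N = 470: n = n₀ / (1 + (n₀−1)/N) = 250 / (1 + 249/470) = 250 / 1.5298 ≈ 163.42.
Rounding up, n = 164.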